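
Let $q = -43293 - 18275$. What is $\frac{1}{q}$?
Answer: $- \frac{1}{61568} \approx -1.6242 \cdot 10^{-5}$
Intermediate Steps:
$q = -61568$ ($q = -43293 - 18275 = -61568$)
$\frac{1}{q} = \frac{1}{-61568} = - \frac{1}{61568}$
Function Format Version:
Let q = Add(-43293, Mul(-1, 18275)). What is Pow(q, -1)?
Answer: Rational(-1, 61568) ≈ -1.6242e-5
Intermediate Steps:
q = -61568 (q = Add(-43293, -18275) = -61568)
Pow(q, -1) = Pow(-61568, -1) = Rational(-1, 61568)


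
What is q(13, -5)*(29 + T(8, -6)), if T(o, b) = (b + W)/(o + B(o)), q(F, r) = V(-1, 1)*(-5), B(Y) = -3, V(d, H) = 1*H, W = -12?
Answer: -127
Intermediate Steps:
V(d, H) = H
q(F, r) = -5 (q(F, r) = 1*(-5) = -5)
T(o, b) = (-12 + b)/(-3 + o) (T(o, b) = (b - 12)/(o - 3) = (-12 + b)/(-3 + o))
q(13, -5)*(29 + T(8, -6)) = -5*(29 + (-12 - 6)/(-3 + 8)) = -5*(29 - 18/5) = -5*127/5 = -127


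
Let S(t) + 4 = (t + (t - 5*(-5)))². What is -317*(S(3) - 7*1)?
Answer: -301150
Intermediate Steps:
S(t) = -4 + (25 + 2*t)² (S(t) = -4 + (t + (t - 5*(-5)))² = -4 + (t + (t + 25))² = -4 + (t + (25 + t))² = -4 + (25 + 2*t)²)
-317*(S(3) - 7*1) = -317*((-4 + (25 + 2*3)²) - 7*1) = -317*((-4 + (25 + 6)²) - 7) = -317*((-4 + 31²) - 7) = -317*((-4 + 961) - 7) = -317*(957 - 7) = -317*950 = -301150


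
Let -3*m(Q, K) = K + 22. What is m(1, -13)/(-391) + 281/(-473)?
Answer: -108452/184943 ≈ -0.58641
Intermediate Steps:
m(Q, K) = -22/3 - K/3 (m(Q, K) = -(K + 22)/3 = -(22 + K)/3 = -22/3 - K/3)
m(1, -13)/(-391) + 281/(-473) = (-22/3 - ⅓*(-13))/(-391) + 281/(-473) = (-22/3 + 13/3)*(-1/391) + 281*(-1/473) = -3*(-1/391) - 281/473 = 3/391 - 281/473 = -108452/184943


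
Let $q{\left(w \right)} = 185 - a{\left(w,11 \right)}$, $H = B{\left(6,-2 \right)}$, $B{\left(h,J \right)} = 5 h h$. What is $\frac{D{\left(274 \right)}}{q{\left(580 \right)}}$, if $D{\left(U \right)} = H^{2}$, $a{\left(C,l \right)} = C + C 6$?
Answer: $- \frac{1296}{155} \approx -8.3613$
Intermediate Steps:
$a{\left(C,l \right)} = 7 C$ ($a{\left(C,l \right)} = C + 6 C = 7 C$)
$B{\left(h,J \right)} = 5 h^{2}$
$H = 180$ ($H = 5 \cdot 6^{2} = 5 \cdot 36 = 180$)
$q{\left(w \right)} = 185 - 7 w$
$D{\left(U \right)} = 32400$ ($D{\left(U \right)} = 180^{2} = 32400$)
$\frac{D{\left(274 \right)}}{q{\left(580 \right)}} = \frac{32400}{185 - 4060} = \frac{32400}{-3875} = 32400 \left(- \frac{1}{3875}\right) = - \frac{1296}{155}$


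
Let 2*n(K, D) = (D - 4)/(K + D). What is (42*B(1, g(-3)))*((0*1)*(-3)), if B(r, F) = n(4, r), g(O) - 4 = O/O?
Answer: 0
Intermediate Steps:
n(K, D) = (-4 + D)/(2*(D + K)) (n(K, D) = ((D - 4)/(K + D))/2 = ((-4 + D)/(D + K))/2 = (-4 + D)/(2*(D + K)))
g(O) = 5 (g(O) = 4 + O/O = 4 + 1 = 5)
B(r, F) = (-2 + r/2)/(4 + r) (B(r, F) = (-2 + r/2)/(r + 4) = (-2 + r/2)/(4 + r))
(42*B(1, g(-3)))*((0*1)*(-3)) = (42*((-4 + 1)/(2*(4 + 1))))*((0*1)*(-3)) = (42*((½)*(-3)/5))*(0*(-3)) = (42*((½)*(⅕)*(-3)))*0 = (42*(-3/10))*0 = -63/5*0 = 0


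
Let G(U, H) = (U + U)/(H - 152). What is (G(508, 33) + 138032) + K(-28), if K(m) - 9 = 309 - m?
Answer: 16465966/119 ≈ 1.3837e+5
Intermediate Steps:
K(m) = 318 - m (K(m) = 9 + (309 - m) = 318 - m)
G(U, H) = 2*U/(-152 + H) (G(U, H) = (2*U)/(-152 + H) = 2*U/(-152 + H))
(G(508, 33) + 138032) + K(-28) = (2*508/(-152 + 33) + 138032) + (318 - 1*(-28)) = (2*508/(-119) + 138032) + (318 + 28) = (2*508*(-1/119) + 138032) + 346 = (-1016/119 + 138032) + 346 = 16424792/119 + 346 = 16465966/119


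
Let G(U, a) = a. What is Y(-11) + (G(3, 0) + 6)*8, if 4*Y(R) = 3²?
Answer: 201/4 ≈ 50.250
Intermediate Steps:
Y(R) = 9/4 (Y(R) = (¼)*3² = (¼)*9 = 9/4)
Y(-11) + (G(3, 0) + 6)*8 = 9/4 + (0 + 6)*8 = 9/4 + 6*8 = 9/4 + 48 = 201/4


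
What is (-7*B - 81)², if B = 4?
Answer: 11881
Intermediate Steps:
(-7*B - 81)² = (-7*4 - 81)² = (-28 - 81)² = (-109)² = 11881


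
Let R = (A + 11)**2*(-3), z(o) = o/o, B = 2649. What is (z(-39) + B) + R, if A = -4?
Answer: 2503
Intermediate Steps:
z(o) = 1
R = -147 (R = (-4 + 11)**2*(-3) = 7**2*(-3) = 49*(-3) = -147)
(z(-39) + B) + R = (1 + 2649) - 147 = 2650 - 147 = 2503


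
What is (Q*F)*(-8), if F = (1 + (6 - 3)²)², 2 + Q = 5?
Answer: -2400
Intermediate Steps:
Q = 3 (Q = -2 + 5 = 3)
F = 100 (F = (1 + 3²)² = (1 + 9)² = 10² = 100)
(Q*F)*(-8) = (3*100)*(-8) = 300*(-8) = -2400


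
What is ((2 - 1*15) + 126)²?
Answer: 12769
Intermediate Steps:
((2 - 1*15) + 126)² = ((2 - 15) + 126)² = (-13 + 126)² = 113² = 12769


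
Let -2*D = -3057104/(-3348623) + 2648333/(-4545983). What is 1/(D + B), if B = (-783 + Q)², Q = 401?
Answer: 30445566462818/4442733811246236059 ≈ 6.8529e-6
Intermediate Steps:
D = -5029274017773/30445566462818 (D = -(-3057104/(-3348623) + 2648333/(-4545983))/2 = -(-3057104*(-1/3348623) + 2648333*(-1/4545983))/2 = -(3057104/3348623 - 2648333/4545983)/2 = -½*5029274017773/15222783231409 = -5029274017773/30445566462818 ≈ -0.16519)
B = 145924 (B = (-783 + 401)² = (-382)² = 145924)
1/(D + B) = 1/(-5029274017773/30445566462818 + 145924) = 1/(4442733811246236059/30445566462818) = 30445566462818/4442733811246236059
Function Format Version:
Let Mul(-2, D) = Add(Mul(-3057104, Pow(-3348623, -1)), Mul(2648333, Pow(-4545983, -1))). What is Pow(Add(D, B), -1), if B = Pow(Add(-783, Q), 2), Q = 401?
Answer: Rational(30445566462818, 4442733811246236059) ≈ 6.8529e-6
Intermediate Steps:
D = Rational(-5029274017773, 30445566462818) (D = Mul(Rational(-1, 2), Add(Mul(-3057104, Pow(-3348623, -1)), Mul(2648333, Pow(-4545983, -1)))) = Mul(Rational(-1, 2), Add(Mul(-3057104, Rational(-1, 3348623)), Mul(2648333, Rational(-1, 4545983)))) = Mul(Rational(-1, 2), Add(Rational(3057104, 3348623), Rational(-2648333, 4545983))) = Mul(Rational(-1, 2), Rational(5029274017773, 15222783231409)) = Rational(-5029274017773, 30445566462818) ≈ -0.16519)
B = 145924 (B = Pow(Add(-783, 401), 2) = Pow(-382, 2) = 145924)
Pow(Add(D, B), -1) = Pow(Add(Rational(-5029274017773, 30445566462818), 145924), -1) = Pow(Rational(4442733811246236059, 30445566462818), -1) = Rational(30445566462818, 4442733811246236059)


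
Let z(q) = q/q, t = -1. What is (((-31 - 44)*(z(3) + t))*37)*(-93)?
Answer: 0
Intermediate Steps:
z(q) = 1
(((-31 - 44)*(z(3) + t))*37)*(-93) = (((-31 - 44)*(1 - 1))*37)*(-93) = (-75*0*37)*(-93) = (0*37)*(-93) = 0*(-93) = 0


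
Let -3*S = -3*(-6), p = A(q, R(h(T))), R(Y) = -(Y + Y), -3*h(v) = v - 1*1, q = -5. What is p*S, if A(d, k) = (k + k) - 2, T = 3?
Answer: -4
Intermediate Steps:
h(v) = 1/3 - v/3 (h(v) = -(v - 1*1)/3 = -(v - 1)/3 = -(-1 + v)/3 = 1/3 - v/3)
R(Y) = -2*Y
A(d, k) = -2 + 2*k (A(d, k) = 2*k - 2 = -2 + 2*k)
p = 2/3 (p = -2 + 2*(-2*(1/3 - 1/3*3)) = -2 + 2*(-2*(1/3 - 1)) = -2 + 2*(-2*(-2/3)) = -2 + 2*(4/3) = -2 + 8/3 = 2/3 ≈ 0.66667)
S = -6 (S = -(-1)*(-6) = -1/3*18 = -6)
p*S = (2/3)*(-6) = -4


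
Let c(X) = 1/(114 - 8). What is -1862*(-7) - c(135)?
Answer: 1381603/106 ≈ 13034.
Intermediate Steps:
c(X) = 1/106
-1862*(-7) - c(135) = -1862*(-7) - 1*1/106 = 13034 - 1/106 = 1381603/106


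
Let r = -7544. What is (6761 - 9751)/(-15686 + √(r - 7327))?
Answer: 46901140/246065467 + 2990*I*√14871/246065467 ≈ 0.1906 + 0.0014818*I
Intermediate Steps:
(6761 - 9751)/(-15686 + √(r - 7327)) = (6761 - 9751)/(-15686 + √(-7544 - 7327)) = -2990/(-15686 + √(-14871)) = -2990/(-15686 + I*√14871)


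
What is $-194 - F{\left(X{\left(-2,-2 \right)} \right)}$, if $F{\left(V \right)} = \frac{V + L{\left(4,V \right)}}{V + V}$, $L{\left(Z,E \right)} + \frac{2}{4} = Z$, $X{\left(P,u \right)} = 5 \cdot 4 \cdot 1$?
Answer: $- \frac{15567}{80} \approx -194.59$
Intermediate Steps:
$X{\left(P,u \right)} = 20$ ($X{\left(P,u \right)} = 20 \cdot 1 = 20$)
$L{\left(Z,E \right)} = - \frac{1}{2} + Z$
$F{\left(V \right)} = \frac{\frac{7}{2} + V}{2 V}$ ($F{\left(V \right)} = \frac{V + \left(- \frac{1}{2} + 4\right)}{V + V} = \frac{V + \frac{7}{2}}{2 V} = \left(\frac{7}{2} + V\right) \frac{1}{2 V} = \frac{\frac{7}{2} + V}{2 V}$)
$-194 - F{\left(X{\left(-2,-2 \right)} \right)} = -194 - \frac{7 + 2 \cdot 20}{4 \cdot 20} = -194 - \frac{1}{4} \cdot \frac{1}{20} \left(7 + 40\right) = -194 - \frac{1}{4} \cdot \frac{1}{20} \cdot 47 = -194 - \frac{47}{80} = - \frac{15567}{80}$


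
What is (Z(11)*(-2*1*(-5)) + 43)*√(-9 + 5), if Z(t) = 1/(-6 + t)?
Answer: 90*I ≈ 90.0*I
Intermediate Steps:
(Z(11)*(-2*1*(-5)) + 43)*√(-9 + 5) = ((-2*1*(-5))/(-6 + 11) + 43)*√(-9 + 5) = ((-2*(-5))/5 + 43)*√(-4) = ((⅕)*10 + 43)*(2*I) = (2 + 43)*(2*I) = 45*(2*I) = 90*I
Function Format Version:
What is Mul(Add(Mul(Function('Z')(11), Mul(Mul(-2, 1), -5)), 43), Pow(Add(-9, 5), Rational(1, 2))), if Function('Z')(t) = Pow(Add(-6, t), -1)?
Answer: Mul(90, I) ≈ Mul(90.000, I)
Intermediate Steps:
Mul(Add(Mul(Function('Z')(11), Mul(Mul(-2, 1), -5)), 43), Pow(Add(-9, 5), Rational(1, 2))) = Mul(Add(Mul(Pow(Add(-6, 11), -1), Mul(Mul(-2, 1), -5)), 43), Pow(Add(-9, 5), Rational(1, 2))) = Mul(Add(Mul(Pow(5, -1), Mul(-2, -5)), 43), Pow(-4, Rational(1, 2))) = Mul(Add(Mul(Rational(1, 5), 10), 43), Mul(2, I)) = Mul(Add(2, 43), Mul(2, I)) = Mul(45, Mul(2, I)) = Mul(90, I)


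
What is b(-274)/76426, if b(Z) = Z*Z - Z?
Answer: 37675/38213 ≈ 0.98592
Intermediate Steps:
b(Z) = Z² - Z
b(-274)/76426 = -274*(-1 - 274)/76426 = -274*(-275)*(1/76426) = 75350*(1/76426) = 37675/38213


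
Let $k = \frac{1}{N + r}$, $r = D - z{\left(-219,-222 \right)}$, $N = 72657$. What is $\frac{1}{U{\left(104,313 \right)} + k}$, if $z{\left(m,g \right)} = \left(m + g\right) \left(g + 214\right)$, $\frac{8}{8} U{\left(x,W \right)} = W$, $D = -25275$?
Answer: $\frac{43854}{13726303} \approx 0.0031949$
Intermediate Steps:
$U{\left(x,W \right)} = W$
$z{\left(m,g \right)} = \left(214 + g\right) \left(g + m\right)$ ($z{\left(m,g \right)} = \left(g + m\right) \left(214 + g\right) = \left(214 + g\right) \left(g + m\right)$)
$r = -28803$ ($r = -25275 - \left(\left(-222\right)^{2} + 214 \left(-222\right) + 214 \left(-219\right) - -48618\right) = -25275 - \left(49284 - 47508 - 46866 + 48618\right) = -25275 - 3528 = -28803$)
$k = \frac{1}{43854}$ ($k = \frac{1}{72657 - 28803} = \frac{1}{43854} \approx 2.2803 \cdot 10^{-5}$)
$\frac{1}{U{\left(104,313 \right)} + k} = \frac{1}{313 + \frac{1}{43854}} = \frac{1}{\frac{13726303}{43854}} = \frac{43854}{13726303}$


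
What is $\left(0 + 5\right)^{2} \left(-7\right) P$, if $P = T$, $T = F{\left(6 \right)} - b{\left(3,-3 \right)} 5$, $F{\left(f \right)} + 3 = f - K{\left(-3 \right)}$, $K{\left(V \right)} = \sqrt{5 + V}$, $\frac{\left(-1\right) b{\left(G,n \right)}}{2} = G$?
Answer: $-5775 + 175 \sqrt{2} \approx -5527.5$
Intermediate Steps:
$b{\left(G,n \right)} = - 2 G$
$F{\left(f \right)} = -3 + f - \sqrt{2}$ ($F{\left(f \right)} = -3 + \left(f - \sqrt{5 - 3}\right) = -3 + \left(f - \sqrt{2}\right) = -3 + f - \sqrt{2}$)
$T = 33 - \sqrt{2}$ ($T = \left(-3 + 6 - \sqrt{2}\right) - \left(-2\right) 3 \cdot 5 = \left(3 - \sqrt{2}\right) - \left(-6\right) 5 = \left(3 - \sqrt{2}\right) - -30 = \left(3 - \sqrt{2}\right) + 30 = 33 - \sqrt{2} \approx 31.586$)
$P = 33 - \sqrt{2} \approx 31.586$
$\left(0 + 5\right)^{2} \left(-7\right) P = \left(0 + 5\right)^{2} \left(-7\right) \left(33 - \sqrt{2}\right) = 5^{2} \left(-7\right) \left(33 - \sqrt{2}\right) = 25 \left(-7\right) \left(33 - \sqrt{2}\right) = - 175 \left(33 - \sqrt{2}\right) = -5775 + 175 \sqrt{2}$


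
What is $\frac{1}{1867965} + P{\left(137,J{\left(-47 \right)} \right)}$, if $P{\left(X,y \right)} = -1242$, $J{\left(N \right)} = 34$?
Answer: $- \frac{2320012529}{1867965} \approx -1242.0$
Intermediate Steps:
$\frac{1}{1867965} + P{\left(137,J{\left(-47 \right)} \right)} = \frac{1}{1867965} - 1242 = - \frac{2320012529}{1867965}$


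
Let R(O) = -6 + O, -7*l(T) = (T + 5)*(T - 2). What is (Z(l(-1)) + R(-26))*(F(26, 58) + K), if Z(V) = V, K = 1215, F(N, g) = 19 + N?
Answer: -38160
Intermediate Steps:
l(T) = -(-2 + T)*(5 + T)/7 (l(T) = -(T + 5)*(T - 2)/7 = -(5 + T)*(-2 + T)/7 = -(-2 + T)*(5 + T)/7)
(Z(l(-1)) + R(-26))*(F(26, 58) + K) = ((10/7 - 3/7*(-1) - 1/7*(-1)**2) + (-6 - 26))*((19 + 26) + 1215) = ((10/7 + 3/7 - 1/7*1) - 32)*(45 + 1215) = ((10/7 + 3/7 - 1/7) - 32)*1260 = (12/7 - 32)*1260 = -212/7*1260 = -38160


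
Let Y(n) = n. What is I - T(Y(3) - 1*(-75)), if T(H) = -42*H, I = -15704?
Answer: -12428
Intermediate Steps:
I - T(Y(3) - 1*(-75)) = -15704 - (-42)*(3 - 1*(-75)) = -15704 - (-42)*(3 + 75) = -15704 - (-42)*78 = -15704 - 1*(-3276) = -15704 + 3276 = -12428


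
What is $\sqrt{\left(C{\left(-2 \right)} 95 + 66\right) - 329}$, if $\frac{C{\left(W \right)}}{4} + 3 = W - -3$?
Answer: $i \sqrt{1023} \approx 31.984 i$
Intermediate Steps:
$C{\left(W \right)} = 4 W$ ($C{\left(W \right)} = -12 + 4 \left(W - -3\right) = -12 + 4 \left(W + 3\right) = -12 + 4 \left(3 + W\right) = -12 + \left(12 + 4 W\right) = 4 W$)
$\sqrt{\left(C{\left(-2 \right)} 95 + 66\right) - 329} = \sqrt{\left(4 \left(-2\right) 95 + 66\right) - 329} = \sqrt{\left(\left(-8\right) 95 + 66\right) - 329} = \sqrt{\left(-760 + 66\right) - 329} = \sqrt{-694 - 329} = \sqrt{-1023} = i \sqrt{1023}$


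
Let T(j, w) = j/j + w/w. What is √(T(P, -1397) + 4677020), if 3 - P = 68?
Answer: √4677022 ≈ 2162.6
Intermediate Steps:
P = -65 (P = 3 - 1*68 = 3 - 68 = -65)
T(j, w) = 2 (T(j, w) = 1 + 1 = 2)
√(T(P, -1397) + 4677020) = √(2 + 4677020) = √4677022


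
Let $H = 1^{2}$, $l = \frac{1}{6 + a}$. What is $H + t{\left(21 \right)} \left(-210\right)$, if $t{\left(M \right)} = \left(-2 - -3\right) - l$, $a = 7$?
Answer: $- \frac{2507}{13} \approx -192.85$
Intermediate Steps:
$l = \frac{1}{13}$ ($l = \frac{1}{6 + 7} = \frac{1}{13} \approx 0.076923$)
$t{\left(M \right)} = \frac{12}{13}$ ($t{\left(M \right)} = \left(-2 - -3\right) - \frac{1}{13} = \left(-2 + 3\right) - \frac{1}{13} = 1 - \frac{1}{13} = \frac{12}{13}$)
$H = 1$
$H + t{\left(21 \right)} \left(-210\right) = 1 + \frac{12}{13} \left(-210\right) = 1 - \frac{2520}{13} = - \frac{2507}{13}$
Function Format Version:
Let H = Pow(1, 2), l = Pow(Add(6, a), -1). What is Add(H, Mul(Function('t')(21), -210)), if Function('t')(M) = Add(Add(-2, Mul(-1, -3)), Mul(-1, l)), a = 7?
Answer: Rational(-2507, 13) ≈ -192.85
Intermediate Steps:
l = Rational(1, 13) (l = Pow(Add(6, 7), -1) = Pow(13, -1) = Rational(1, 13) ≈ 0.076923)
Function('t')(M) = Rational(12, 13) (Function('t')(M) = Add(Add(-2, Mul(-1, -3)), Mul(-1, Rational(1, 13))) = Add(Add(-2, 3), Rational(-1, 13)) = Add(1, Rational(-1, 13)) = Rational(12, 13))
H = 1
Add(H, Mul(Function('t')(21), -210)) = Add(1, Mul(Rational(12, 13), -210)) = Add(1, Rational(-2520, 13)) = Rational(-2507, 13)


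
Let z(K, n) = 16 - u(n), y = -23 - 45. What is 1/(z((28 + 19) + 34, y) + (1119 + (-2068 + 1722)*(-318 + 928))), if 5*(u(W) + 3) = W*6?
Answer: -5/1049202 ≈ -4.7655e-6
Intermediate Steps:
u(W) = -3 + 6*W/5 (u(W) = -3 + (W*6)/5 = -3 + (6*W)/5 = -3 + 6*W/5)
y = -68
z(K, n) = 19 - 6*n/5 (z(K, n) = 16 - (-3 + 6*n/5) = 16 + (3 - 6*n/5) = 19 - 6*n/5)
1/(z((28 + 19) + 34, y) + (1119 + (-2068 + 1722)*(-318 + 928))) = 1/((19 - 6/5*(-68)) + (1119 + (-2068 + 1722)*(-318 + 928))) = 1/((19 + 408/5) + (1119 - 346*610)) = 1/(503/5 + (1119 - 211060)) = 1/(503/5 - 209941) = 1/(-1049202/5) = -5/1049202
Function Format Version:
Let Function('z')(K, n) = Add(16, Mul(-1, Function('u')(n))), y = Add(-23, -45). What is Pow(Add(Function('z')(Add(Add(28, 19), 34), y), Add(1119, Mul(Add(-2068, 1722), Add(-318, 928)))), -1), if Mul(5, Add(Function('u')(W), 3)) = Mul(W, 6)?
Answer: Rational(-5, 1049202) ≈ -4.7655e-6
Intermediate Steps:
Function('u')(W) = Add(-3, Mul(Rational(6, 5), W)) (Function('u')(W) = Add(-3, Mul(Rational(1, 5), Mul(W, 6))) = Add(-3, Mul(Rational(1, 5), Mul(6, W))) = Add(-3, Mul(Rational(6, 5), W)))
y = -68
Function('z')(K, n) = Add(19, Mul(Rational(-6, 5), n)) (Function('z')(K, n) = Add(16, Mul(-1, Add(-3, Mul(Rational(6, 5), n)))) = Add(16, Add(3, Mul(Rational(-6, 5), n))) = Add(19, Mul(Rational(-6, 5), n)))
Pow(Add(Function('z')(Add(Add(28, 19), 34), y), Add(1119, Mul(Add(-2068, 1722), Add(-318, 928)))), -1) = Pow(Add(Add(19, Mul(Rational(-6, 5), -68)), Add(1119, Mul(Add(-2068, 1722), Add(-318, 928)))), -1) = Pow(Add(Add(19, Rational(408, 5)), Add(1119, Mul(-346, 610))), -1) = Pow(Add(Rational(503, 5), Add(1119, -211060)), -1) = Pow(Add(Rational(503, 5), -209941), -1) = Pow(Rational(-1049202, 5), -1) = Rational(-5, 1049202)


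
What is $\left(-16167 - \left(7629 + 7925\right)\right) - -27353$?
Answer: $-4368$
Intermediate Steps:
$\left(-16167 - \left(7629 + 7925\right)\right) - -27353 = \left(-16167 - 15554\right) + 27353 = -31721 + 27353 = -4368$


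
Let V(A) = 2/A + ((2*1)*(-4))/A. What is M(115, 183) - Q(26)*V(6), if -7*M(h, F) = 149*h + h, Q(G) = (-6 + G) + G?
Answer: -16928/7 ≈ -2418.3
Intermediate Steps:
Q(G) = -6 + 2*G
V(A) = -6/A (V(A) = 2/A + (2*(-4))/A = 2/A - 8/A = -6/A)
M(h, F) = -150*h/7 (M(h, F) = -(149*h + h)/7 = -150*h/7)
M(115, 183) - Q(26)*V(6) = -150/7*115 - (-6 + 2*26)*(-6/6) = -17250/7 - (-6 + 52)*(-6*1/6) = -17250/7 - 46*(-1) = -17250/7 - 1*(-46) = -17250/7 + 46 = -16928/7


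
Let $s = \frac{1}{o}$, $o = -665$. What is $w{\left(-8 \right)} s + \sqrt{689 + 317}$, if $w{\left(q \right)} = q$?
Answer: $\frac{8}{665} + \sqrt{1006} \approx 31.73$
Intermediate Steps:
$s = - \frac{1}{665}$ ($s = \frac{1}{-665} = - \frac{1}{665} \approx -0.0015038$)
$w{\left(-8 \right)} s + \sqrt{689 + 317} = \left(-8\right) \left(- \frac{1}{665}\right) + \sqrt{689 + 317} = \frac{8}{665} + \sqrt{1006}$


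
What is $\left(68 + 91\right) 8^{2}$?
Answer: $10176$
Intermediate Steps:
$\left(68 + 91\right) 8^{2} = 159 \cdot 64 = 10176$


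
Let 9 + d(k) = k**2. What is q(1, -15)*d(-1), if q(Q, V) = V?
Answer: 120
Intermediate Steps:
d(k) = -9 + k**2
q(1, -15)*d(-1) = -15*(-9 + (-1)**2) = -15*(-9 + 1) = -15*(-8) = 120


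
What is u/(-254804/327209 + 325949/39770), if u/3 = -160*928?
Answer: -1932185374566400/32173297087 ≈ -60056.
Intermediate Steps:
u = -445440 (u = 3*(-160*928) = 3*(-148480) = -445440)
u/(-254804/327209 + 325949/39770) = -445440/(-254804/327209 + 325949/39770) = -445440/96519891261/13013101930 = -445440*13013101930/96519891261 = -1932185374566400/32173297087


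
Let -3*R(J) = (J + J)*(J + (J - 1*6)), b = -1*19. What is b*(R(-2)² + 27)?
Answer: -35017/9 ≈ -3890.8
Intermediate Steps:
b = -19
R(J) = -2*J*(-6 + 2*J)/3 (R(J) = -(J + J)*(J + (J - 1*6))/3 = -2*J*(J + (J - 6))/3 = -2*J*(J + (-6 + J))/3 = -2*J*(-6 + 2*J)/3)
b*(R(-2)² + 27) = -19*(((4/3)*(-2)*(3 - 1*(-2)))² + 27) = -19*(((4/3)*(-2)*(3 + 2))² + 27) = -19*(((4/3)*(-2)*5)² + 27) = -19*((-40/3)² + 27) = -19*(1600/9 + 27) = -19*1843/9 = -35017/9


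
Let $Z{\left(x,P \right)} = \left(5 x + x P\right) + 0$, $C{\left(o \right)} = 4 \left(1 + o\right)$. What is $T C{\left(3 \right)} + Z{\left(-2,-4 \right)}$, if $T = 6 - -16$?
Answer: $350$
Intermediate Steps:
$C{\left(o \right)} = 4 + 4 o$
$T = 22$ ($T = 6 + 16 = 22$)
$Z{\left(x,P \right)} = 5 x + P x$ ($Z{\left(x,P \right)} = \left(5 x + P x\right) + 0 = 5 x + P x$)
$T C{\left(3 \right)} + Z{\left(-2,-4 \right)} = 22 \left(4 + 4 \cdot 3\right) - 2 \left(5 - 4\right) = 22 \left(4 + 12\right) - 2 = 22 \cdot 16 - 2 = 352 - 2 = 350$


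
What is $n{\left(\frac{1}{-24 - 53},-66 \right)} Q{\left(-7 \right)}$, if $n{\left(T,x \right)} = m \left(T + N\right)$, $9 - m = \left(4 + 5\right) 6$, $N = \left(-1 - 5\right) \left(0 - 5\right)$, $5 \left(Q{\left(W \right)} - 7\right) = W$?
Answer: $- \frac{83124}{11} \approx -7556.7$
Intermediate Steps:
$Q{\left(W \right)} = 7 + \frac{W}{5}$
$N = 30$ ($N = \left(-6\right) \left(-5\right) = 30$)
$m = -45$ ($m = 9 - \left(4 + 5\right) 6 = 9 - 9 \cdot 6 = 9 - 54 = -45$)
$n{\left(T,x \right)} = -1350 - 45 T$ ($n{\left(T,x \right)} = - 45 \left(T + 30\right) = - 45 \left(30 + T\right) = -1350 - 45 T$)
$n{\left(\frac{1}{-24 - 53},-66 \right)} Q{\left(-7 \right)} = \left(-1350 - \frac{45}{-24 - 53}\right) \left(7 + \frac{1}{5} \left(-7\right)\right) = \left(-1350 - \frac{45}{-77}\right) \left(7 - \frac{7}{5}\right) = \left(-1350 - - \frac{45}{77}\right) \frac{28}{5} = \left(-1350 + \frac{45}{77}\right) \frac{28}{5} = \left(- \frac{103905}{77}\right) \frac{28}{5} = - \frac{83124}{11}$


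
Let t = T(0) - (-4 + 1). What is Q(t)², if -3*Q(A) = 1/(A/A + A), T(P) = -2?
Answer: 1/36 ≈ 0.027778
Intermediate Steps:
t = 1 (t = -2 - (-4 + 1) = -2 - 1*(-3) = -2 + 3 = 1)
Q(A) = -1/(3*(1 + A)) (Q(A) = -1/(3*(A/A + A)) = -1/(3*(1 + A)))
Q(t)² = (-1/(3 + 3*1))² = (-1/(3 + 3))² = (-1/6)² = (-1*⅙)² = (-⅙)² = 1/36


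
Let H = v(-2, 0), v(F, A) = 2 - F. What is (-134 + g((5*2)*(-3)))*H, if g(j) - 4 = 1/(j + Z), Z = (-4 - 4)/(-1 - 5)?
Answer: -22366/43 ≈ -520.14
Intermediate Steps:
H = 4 (H = 2 - 1*(-2) = 2 + 2 = 4)
Z = 4/3 (Z = -8/(-6) = -8*(-1/6) = 4/3 ≈ 1.3333)
g(j) = 4 + 1/(4/3 + j) (g(j) = 4 + 1/(j + 4/3) = 4 + 1/(4/3 + j))
(-134 + g((5*2)*(-3)))*H = (-134 + (19 + 12*((5*2)*(-3)))/(4 + 3*((5*2)*(-3))))*4 = (-134 + (19 + 12*(10*(-3)))/(4 + 3*(10*(-3))))*4 = (-134 + (19 + 12*(-30))/(4 + 3*(-30)))*4 = (-134 + (19 - 360)/(4 - 90))*4 = (-134 - 341/(-86))*4 = (-134 - 1/86*(-341))*4 = (-134 + 341/86)*4 = -11183/86*4 = -22366/43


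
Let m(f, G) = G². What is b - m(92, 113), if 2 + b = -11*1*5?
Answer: -12826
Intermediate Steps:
b = -57 (b = -2 - 11*1*5 = -2 - 11*5 = -2 - 55 = -57)
b - m(92, 113) = -57 - 1*113² = -57 - 1*12769 = -57 - 12769 = -12826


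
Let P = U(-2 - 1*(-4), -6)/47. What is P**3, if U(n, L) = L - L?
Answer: 0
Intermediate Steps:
U(n, L) = 0
P = 0 (P = 0/47 = 0*(1/47) = 0)
P**3 = 0**3 = 0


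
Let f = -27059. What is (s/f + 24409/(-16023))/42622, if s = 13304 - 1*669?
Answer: -61638124/1319961804861 ≈ -4.6697e-5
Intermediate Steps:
s = 12635 (s = 13304 - 669 = 12635)
(s/f + 24409/(-16023))/42622 = (12635/(-27059) + 24409/(-16023))/42622 = (12635*(-1/27059) + 24409*(-1/16023))*(1/42622) = (-12635/27059 - 3487/2289)*(1/42622) = -123276248/61938051*1/42622 = -61638124/1319961804861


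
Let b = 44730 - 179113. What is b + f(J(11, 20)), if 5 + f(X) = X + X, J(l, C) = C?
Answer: -134348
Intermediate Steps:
f(X) = -5 + 2*X (f(X) = -5 + (X + X) = -5 + 2*X)
b = -134383
b + f(J(11, 20)) = -134383 + (-5 + 2*20) = -134383 + (-5 + 40) = -134383 + 35 = -134348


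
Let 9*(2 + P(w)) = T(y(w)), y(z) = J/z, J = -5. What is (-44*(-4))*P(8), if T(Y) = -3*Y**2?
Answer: -4499/12 ≈ -374.92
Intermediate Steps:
y(z) = -5/z
P(w) = -2 - 25/(3*w**2) (P(w) = -2 + (-3*25/w**2)/9 = -2 + (-75/w**2)/9 = -2 - 25/(3*w**2))
(-44*(-4))*P(8) = (-44*(-4))*(-2 - 25/3/8**2) = 176*(-2 - 25/3*1/64) = 176*(-2 - 25/192) = 176*(-409/192) = -4499/12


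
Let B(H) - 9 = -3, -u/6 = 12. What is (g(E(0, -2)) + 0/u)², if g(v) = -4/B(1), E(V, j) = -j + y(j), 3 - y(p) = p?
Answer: 4/9 ≈ 0.44444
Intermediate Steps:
u = -72 (u = -6*12 = -72)
y(p) = 3 - p
B(H) = 6 (B(H) = 9 - 3 = 6)
E(V, j) = 3 - 2*j (E(V, j) = -j + (3 - j) = 3 - 2*j)
g(v) = -⅔ (g(v) = -4/6 = -4*⅙ = -⅔)
(g(E(0, -2)) + 0/u)² = (-⅔ + 0/(-72))² = (-⅔ - 1/72*0)² = (-⅔ + 0)² = (-⅔)² = 4/9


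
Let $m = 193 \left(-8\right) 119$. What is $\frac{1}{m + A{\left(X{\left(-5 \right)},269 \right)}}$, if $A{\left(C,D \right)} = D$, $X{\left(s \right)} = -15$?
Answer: $- \frac{1}{183467} \approx -5.4506 \cdot 10^{-6}$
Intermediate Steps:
$m = -183736$ ($m = \left(-1544\right) 119 = -183736$)
$\frac{1}{m + A{\left(X{\left(-5 \right)},269 \right)}} = \frac{1}{-183736 + 269} = \frac{1}{-183467} = - \frac{1}{183467}$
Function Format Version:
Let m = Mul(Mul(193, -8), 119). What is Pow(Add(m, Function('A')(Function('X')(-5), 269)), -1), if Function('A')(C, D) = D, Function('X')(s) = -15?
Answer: Rational(-1, 183467) ≈ -5.4506e-6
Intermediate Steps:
m = -183736 (m = Mul(-1544, 119) = -183736)
Pow(Add(m, Function('A')(Function('X')(-5), 269)), -1) = Pow(Add(-183736, 269), -1) = Pow(-183467, -1) = Rational(-1, 183467)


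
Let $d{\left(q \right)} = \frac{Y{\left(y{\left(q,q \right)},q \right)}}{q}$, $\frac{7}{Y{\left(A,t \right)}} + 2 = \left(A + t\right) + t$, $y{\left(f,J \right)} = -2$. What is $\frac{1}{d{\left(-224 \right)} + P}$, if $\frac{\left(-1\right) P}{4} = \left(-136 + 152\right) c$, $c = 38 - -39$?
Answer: $- \frac{14464}{71278591} \approx -0.00020292$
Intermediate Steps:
$c = 77$ ($c = 38 + 39 = 77$)
$Y{\left(A,t \right)} = \frac{7}{-2 + A + 2 t}$ ($Y{\left(A,t \right)} = \frac{7}{-2 + \left(\left(A + t\right) + t\right)} = \frac{7}{-2 + \left(A + 2 t\right)} = \frac{7}{-2 + A + 2 t}$)
$d{\left(q \right)} = \frac{7}{q \left(-4 + 2 q\right)}$ ($d{\left(q \right)} = \frac{7 \frac{1}{-2 - 2 + 2 q}}{q} = \frac{7 \frac{1}{-4 + 2 q}}{q} = \frac{7}{q \left(-4 + 2 q\right)}$)
$P = -4928$ ($P = - 4 \left(-136 + 152\right) 77 = - 4 \cdot 16 \cdot 77 = \left(-4\right) 1232 = -4928$)
$\frac{1}{d{\left(-224 \right)} + P} = \frac{1}{\frac{7}{2 \left(-224\right) \left(-2 - 224\right)} - 4928} = \frac{1}{\frac{7}{2} \left(- \frac{1}{224}\right) \frac{1}{-226} - 4928} = \frac{1}{\frac{7}{2} \left(- \frac{1}{224}\right) \left(- \frac{1}{226}\right) - 4928} = \frac{1}{\frac{1}{14464} - 4928} = \frac{1}{- \frac{71278591}{14464}} = - \frac{14464}{71278591}$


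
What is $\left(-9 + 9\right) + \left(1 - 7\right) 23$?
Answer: $-138$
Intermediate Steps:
$\left(-9 + 9\right) + \left(1 - 7\right) 23 = 0 + \left(1 - 7\right) 23 = 0 - 138 = -138$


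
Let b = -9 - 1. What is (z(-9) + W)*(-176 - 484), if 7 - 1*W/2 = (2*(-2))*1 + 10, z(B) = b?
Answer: 5280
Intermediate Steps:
b = -10
z(B) = -10
W = 2 (W = 14 - 2*((2*(-2))*1 + 10) = 14 - 2*(-4*1 + 10) = 14 - 2*(-4 + 10) = 14 - 2*6 = 14 - 12 = 2)
(z(-9) + W)*(-176 - 484) = (-10 + 2)*(-176 - 484) = -8*(-660) = 5280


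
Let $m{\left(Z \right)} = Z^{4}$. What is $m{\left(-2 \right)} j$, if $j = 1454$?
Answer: $23264$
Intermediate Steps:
$m{\left(-2 \right)} j = \left(-2\right)^{4} \cdot 1454 = 16 \cdot 1454 = 23264$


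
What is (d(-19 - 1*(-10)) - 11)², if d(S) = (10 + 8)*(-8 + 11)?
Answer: 1849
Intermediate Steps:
d(S) = 54 (d(S) = 18*3 = 54)
(d(-19 - 1*(-10)) - 11)² = (54 - 11)² = 43² = 1849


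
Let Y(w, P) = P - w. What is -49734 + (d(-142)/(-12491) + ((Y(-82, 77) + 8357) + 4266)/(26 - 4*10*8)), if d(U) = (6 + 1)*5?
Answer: -13057180292/262311 ≈ -49778.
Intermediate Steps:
d(U) = 35 (d(U) = 7*5 = 35)
-49734 + (d(-142)/(-12491) + ((Y(-82, 77) + 8357) + 4266)/(26 - 4*10*8)) = -49734 + (35/(-12491) + (((77 - 1*(-82)) + 8357) + 4266)/(26 - 4*10*8)) = -49734 + (35*(-1/12491) + (((77 + 82) + 8357) + 4266)/(26 - 40*8)) = -49734 + (-35/12491 + ((159 + 8357) + 4266)/(26 - 320)) = -49734 + (-35/12491 + (8516 + 4266)/(-294)) = -49734 + (-35/12491 + 12782*(-1/294)) = -49734 + (-35/12491 - 913/21) = -49734 - 11405018/262311 = -13057180292/262311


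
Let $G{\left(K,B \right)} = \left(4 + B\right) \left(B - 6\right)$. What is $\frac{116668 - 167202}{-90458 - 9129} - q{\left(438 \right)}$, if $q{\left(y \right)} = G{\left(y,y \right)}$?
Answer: $- \frac{19015489594}{99587} \approx -1.9094 \cdot 10^{5}$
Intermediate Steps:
$G{\left(K,B \right)} = \left(-6 + B\right) \left(4 + B\right)$ ($G{\left(K,B \right)} = \left(4 + B\right) \left(-6 + B\right) = \left(-6 + B\right) \left(4 + B\right)$)
$q{\left(y \right)} = -24 + y^{2} - 2 y$
$\frac{116668 - 167202}{-90458 - 9129} - q{\left(438 \right)} = \frac{116668 - 167202}{-90458 - 9129} - \left(-24 + 438^{2} - 876\right) = - \frac{50534}{-99587} - \left(-24 + 191844 - 876\right) = \left(-50534\right) \left(- \frac{1}{99587}\right) - 190944 = \frac{50534}{99587} - 190944 = - \frac{19015489594}{99587}$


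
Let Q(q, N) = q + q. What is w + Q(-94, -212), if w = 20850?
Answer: 20662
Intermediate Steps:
Q(q, N) = 2*q
w + Q(-94, -212) = 20850 + 2*(-94) = 20850 - 188 = 20662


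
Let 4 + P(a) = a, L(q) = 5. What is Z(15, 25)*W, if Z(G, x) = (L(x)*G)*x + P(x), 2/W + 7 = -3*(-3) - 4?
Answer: -1896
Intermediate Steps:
P(a) = -4 + a
W = -1 (W = 2/(-7 + (-3*(-3) - 4)) = 2/(-7 + (9 - 4)) = 2/(-7 + 5) = 2/(-2) = 2*(-½) = -1)
Z(G, x) = -4 + x + 5*G*x (Z(G, x) = (5*G)*x + (-4 + x) = 5*G*x + (-4 + x) = -4 + x + 5*G*x)
Z(15, 25)*W = (-4 + 25 + 5*15*25)*(-1) = (-4 + 25 + 1875)*(-1) = 1896*(-1) = -1896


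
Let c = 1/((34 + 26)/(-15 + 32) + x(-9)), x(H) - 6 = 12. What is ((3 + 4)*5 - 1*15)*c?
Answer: 170/183 ≈ 0.92896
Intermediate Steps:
x(H) = 18 (x(H) = 6 + 12 = 18)
c = 17/366 (c = 1/((34 + 26)/(-15 + 32) + 18) = 1/(60/17 + 18) = 1/(366/17) = 17/366 ≈ 0.046448)
((3 + 4)*5 - 1*15)*c = ((3 + 4)*5 - 1*15)*(17/366) = (7*5 - 15)*(17/366) = (35 - 15)*(17/366) = 20*(17/366) = 170/183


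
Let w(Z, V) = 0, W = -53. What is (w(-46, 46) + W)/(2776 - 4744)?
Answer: 53/1968 ≈ 0.026931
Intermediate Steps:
(w(-46, 46) + W)/(2776 - 4744) = (0 - 53)/(2776 - 4744) = -53/(-1968) = -53*(-1/1968) = 53/1968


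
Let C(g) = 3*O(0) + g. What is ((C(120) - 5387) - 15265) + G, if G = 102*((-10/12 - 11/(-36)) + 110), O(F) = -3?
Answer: -56249/6 ≈ -9374.8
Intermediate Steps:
C(g) = -9 + g (C(g) = 3*(-3) + g = -9 + g)
G = 66997/6 (G = 102*((-10*1/12 - 11*(-1/36)) + 110) = 102*((-⅚ + 11/36) + 110) = 102*(-19/36 + 110) = 102*(3941/36) = 66997/6 ≈ 11166.)
((C(120) - 5387) - 15265) + G = (((-9 + 120) - 5387) - 15265) + 66997/6 = ((111 - 5387) - 15265) + 66997/6 = (-5276 - 15265) + 66997/6 = -20541 + 66997/6 = -56249/6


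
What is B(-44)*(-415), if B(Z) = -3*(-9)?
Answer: -11205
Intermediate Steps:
B(Z) = 27
B(-44)*(-415) = 27*(-415) = -11205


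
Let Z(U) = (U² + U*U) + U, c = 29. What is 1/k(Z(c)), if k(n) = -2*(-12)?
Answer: 1/24 ≈ 0.041667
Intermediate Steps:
Z(U) = U + 2*U² (Z(U) = (U² + U²) + U = 2*U² + U = U + 2*U²)
k(n) = 24
1/k(Z(c)) = 1/24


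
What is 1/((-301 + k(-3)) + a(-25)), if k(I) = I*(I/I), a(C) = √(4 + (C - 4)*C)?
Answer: -1/277 ≈ -0.0036101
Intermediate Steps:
a(C) = √(4 + C*(-4 + C)) (a(C) = √(4 + (-4 + C)*C) = √(4 + C*(-4 + C)))
k(I) = I (k(I) = I*1 = I)
1/((-301 + k(-3)) + a(-25)) = 1/((-301 - 3) + √(4 + (-25)² - 4*(-25))) = 1/(-304 + √(4 + 625 + 100)) = 1/(-304 + √729) = 1/(-304 + 27) = 1/(-277) = -1/277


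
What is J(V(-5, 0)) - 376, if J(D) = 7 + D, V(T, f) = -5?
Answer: -374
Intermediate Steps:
J(V(-5, 0)) - 376 = (7 - 5) - 376 = 2 - 376 = -374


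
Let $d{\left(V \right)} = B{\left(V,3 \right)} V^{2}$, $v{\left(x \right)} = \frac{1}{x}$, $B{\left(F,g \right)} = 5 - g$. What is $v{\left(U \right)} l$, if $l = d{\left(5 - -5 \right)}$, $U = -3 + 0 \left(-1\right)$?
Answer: $- \frac{200}{3} \approx -66.667$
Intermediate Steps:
$U = -3$ ($U = -3 + 0 = -3$)
$d{\left(V \right)} = 2 V^{2}$ ($d{\left(V \right)} = \left(5 - 3\right) V^{2} = 2 V^{2}$)
$l = 200$ ($l = 2 \left(5 - -5\right)^{2} = 2 \left(5 + 5\right)^{2} = 2 \cdot 10^{2} = 2 \cdot 100 = 200$)
$v{\left(U \right)} l = \frac{1}{-3} \cdot 200 = \left(- \frac{1}{3}\right) 200 = - \frac{200}{3}$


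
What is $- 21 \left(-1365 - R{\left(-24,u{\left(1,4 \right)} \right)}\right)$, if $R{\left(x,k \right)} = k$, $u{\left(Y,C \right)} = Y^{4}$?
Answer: $28686$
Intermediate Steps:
$- 21 \left(-1365 - R{\left(-24,u{\left(1,4 \right)} \right)}\right) = - 21 \left(-1365 - 1^{4}\right) = - 21 \left(-1365 - 1\right) = \left(-21\right) \left(-1366\right) = 28686$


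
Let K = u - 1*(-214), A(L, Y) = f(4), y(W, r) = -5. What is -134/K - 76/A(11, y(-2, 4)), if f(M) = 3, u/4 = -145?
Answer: -1523/61 ≈ -24.967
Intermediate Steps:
u = -580 (u = 4*(-145) = -580)
A(L, Y) = 3
K = -366 (K = -580 - 1*(-214) = -580 + 214 = -366)
-134/K - 76/A(11, y(-2, 4)) = -134/(-366) - 76/3 = -134*(-1/366) - 76*⅓ = 67/183 - 76/3 = -1523/61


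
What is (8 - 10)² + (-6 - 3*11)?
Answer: -35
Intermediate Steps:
(8 - 10)² + (-6 - 3*11) = (-2)² + (-6 - 33) = 4 - 39 = -35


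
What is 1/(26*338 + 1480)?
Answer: 1/10268 ≈ 9.7390e-5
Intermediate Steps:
1/(26*338 + 1480) = 1/(8788 + 1480) = 1/10268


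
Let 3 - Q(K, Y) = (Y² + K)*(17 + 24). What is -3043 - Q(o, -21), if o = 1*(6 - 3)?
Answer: 15158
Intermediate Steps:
o = 3 (o = 1*3 = 3)
Q(K, Y) = 3 - 41*K - 41*Y² (Q(K, Y) = 3 - (Y² + K)*(17 + 24) = 3 - (K + Y²)*41 = 3 - (41*K + 41*Y²) = 3 + (-41*K - 41*Y²) = 3 - 41*K - 41*Y²)
-3043 - Q(o, -21) = -3043 - (3 - 41*3 - 41*(-21)²) = -3043 - (3 - 123 - 41*441) = -3043 - (3 - 123 - 18081) = -3043 - 1*(-18201) = -3043 + 18201 = 15158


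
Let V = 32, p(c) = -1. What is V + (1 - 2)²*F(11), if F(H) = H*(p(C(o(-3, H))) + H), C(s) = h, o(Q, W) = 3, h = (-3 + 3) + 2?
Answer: 142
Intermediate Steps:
h = 2 (h = 0 + 2 = 2)
C(s) = 2
F(H) = H*(-1 + H)
V + (1 - 2)²*F(11) = 32 + (1 - 2)²*(11*(-1 + 11)) = 32 + (-1)²*(11*10) = 32 + 1*110 = 32 + 110 = 142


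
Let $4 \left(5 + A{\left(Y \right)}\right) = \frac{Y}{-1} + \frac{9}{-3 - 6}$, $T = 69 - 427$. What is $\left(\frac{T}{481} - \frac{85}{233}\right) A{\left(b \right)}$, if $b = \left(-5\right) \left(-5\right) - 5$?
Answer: $\frac{5096259}{448292} \approx 11.368$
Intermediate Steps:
$T = -358$
$b = 20$ ($b = 25 - 5 = 20$)
$A{\left(Y \right)} = - \frac{21}{4} - \frac{Y}{4}$ ($A{\left(Y \right)} = -5 + \frac{\frac{Y}{-1} + \frac{9}{-3 - 6}}{4} = -5 + \frac{Y \left(-1\right) + \frac{9}{-3 - 6}}{4} = -5 + \frac{- Y + \frac{9}{-9}}{4} = -5 + \frac{- Y + 9 \left(- \frac{1}{9}\right)}{4} = -5 + \frac{- Y - 1}{4} = -5 + \frac{-1 - Y}{4} = -5 - \left(\frac{1}{4} + \frac{Y}{4}\right) = - \frac{21}{4} - \frac{Y}{4}$)
$\left(\frac{T}{481} - \frac{85}{233}\right) A{\left(b \right)} = \left(- \frac{358}{481} - \frac{85}{233}\right) \left(- \frac{21}{4} - 5\right) = \left(\left(-358\right) \frac{1}{481} - \frac{85}{233}\right) \left(- \frac{21}{4} - 5\right) = \left(- \frac{358}{481} - \frac{85}{233}\right) \left(- \frac{41}{4}\right) = \left(- \frac{124299}{112073}\right) \left(- \frac{41}{4}\right) = \frac{5096259}{448292}$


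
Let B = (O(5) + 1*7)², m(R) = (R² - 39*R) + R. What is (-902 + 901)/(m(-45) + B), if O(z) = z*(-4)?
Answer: -1/3904 ≈ -0.00025615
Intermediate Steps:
O(z) = -4*z
m(R) = R² - 38*R
B = 169 (B = (-4*5 + 1*7)² = (-20 + 7)² = (-13)² = 169)
(-902 + 901)/(m(-45) + B) = (-902 + 901)/(-45*(-38 - 45) + 169) = -1/(-45*(-83) + 169) = -1/(3735 + 169) = -1/3904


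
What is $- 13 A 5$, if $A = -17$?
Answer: $1105$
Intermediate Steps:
$- 13 A 5 = \left(-13\right) \left(-17\right) 5 = 221 \cdot 5 = 1105$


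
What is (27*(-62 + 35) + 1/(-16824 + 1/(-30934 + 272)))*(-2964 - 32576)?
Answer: 13365177380682220/515857489 ≈ 2.5909e+7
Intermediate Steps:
(27*(-62 + 35) + 1/(-16824 + 1/(-30934 + 272)))*(-2964 - 32576) = (27*(-27) + 1/(-16824 + 1/(-30662)))*(-35540) = (-729 + 1/(-16824 - 1/30662))*(-35540) = (-729 + 1/(-515857489/30662))*(-35540) = (-729 - 30662/515857489)*(-35540) = -376060140143/515857489*(-35540) = 13365177380682220/515857489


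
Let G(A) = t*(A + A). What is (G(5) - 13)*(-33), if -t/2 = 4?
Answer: 3069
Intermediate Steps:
t = -8 (t = -2*4 = -8)
G(A) = -16*A (G(A) = -8*(A + A) = -16*A)
(G(5) - 13)*(-33) = (-16*5 - 13)*(-33) = (-80 - 13)*(-33) = -93*(-33) = 3069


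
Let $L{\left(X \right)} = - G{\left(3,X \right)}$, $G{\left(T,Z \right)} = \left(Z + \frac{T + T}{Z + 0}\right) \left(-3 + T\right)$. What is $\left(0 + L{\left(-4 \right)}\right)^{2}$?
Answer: $0$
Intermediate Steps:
$G{\left(T,Z \right)} = \left(-3 + T\right) \left(Z + \frac{2 T}{Z}\right)$ ($G{\left(T,Z \right)} = \left(Z + \frac{2 T}{Z}\right) \left(-3 + T\right) = \left(-3 + T\right) \left(Z + \frac{2 T}{Z}\right)$)
$L{\left(X \right)} = 0$ ($L{\left(X \right)} = - \frac{\left(-6\right) 3 + 2 \cdot 3^{2} + X^{2} \left(-3 + 3\right)}{X} = - \frac{-18 + 2 \cdot 9 + X^{2} \cdot 0}{X} = - \frac{-18 + 18 + 0}{X} = - \frac{0}{X} = \left(-1\right) 0 = 0$)
$\left(0 + L{\left(-4 \right)}\right)^{2} = \left(0 + 0\right)^{2} = 0^{2} = 0$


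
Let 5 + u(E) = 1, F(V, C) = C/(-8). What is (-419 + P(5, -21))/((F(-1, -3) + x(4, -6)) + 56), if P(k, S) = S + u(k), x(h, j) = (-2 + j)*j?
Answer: -3552/835 ≈ -4.2539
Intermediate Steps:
F(V, C) = -C/8 (F(V, C) = C*(-1/8) = -C/8)
u(E) = -4 (u(E) = -5 + 1 = -4)
x(h, j) = j*(-2 + j)
P(k, S) = -4 + S (P(k, S) = S - 4 = -4 + S)
(-419 + P(5, -21))/((F(-1, -3) + x(4, -6)) + 56) = (-419 + (-4 - 21))/((-1/8*(-3) - 6*(-2 - 6)) + 56) = (-419 - 25)/((3/8 - 6*(-8)) + 56) = -444/((3/8 + 48) + 56) = -444/(387/8 + 56) = -444/835/8 = -444*8/835 = -3552/835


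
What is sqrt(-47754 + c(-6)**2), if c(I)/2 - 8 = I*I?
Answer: I*sqrt(40010) ≈ 200.02*I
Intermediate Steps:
c(I) = 16 + 2*I**2 (c(I) = 16 + 2*(I*I) = 16 + 2*I**2)
sqrt(-47754 + c(-6)**2) = sqrt(-47754 + (16 + 2*(-6)**2)**2) = sqrt(-47754 + (16 + 2*36)**2) = sqrt(-47754 + (16 + 72)**2) = sqrt(-47754 + 88**2) = sqrt(-47754 + 7744) = sqrt(-40010) = I*sqrt(40010)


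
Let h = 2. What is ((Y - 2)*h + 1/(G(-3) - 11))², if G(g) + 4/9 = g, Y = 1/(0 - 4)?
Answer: 88209/4225 ≈ 20.878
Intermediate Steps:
Y = -¼ (Y = 1/(-4) = -¼ ≈ -0.25000)
G(g) = -4/9 + g
((Y - 2)*h + 1/(G(-3) - 11))² = ((-¼ - 2)*2 + 1/((-4/9 - 3) - 11))² = (-9/4*2 + 1/(-31/9 - 11))² = (-9/2 + 1/(-130/9))² = (-9/2 - 9/130)² = (-297/65)² = 88209/4225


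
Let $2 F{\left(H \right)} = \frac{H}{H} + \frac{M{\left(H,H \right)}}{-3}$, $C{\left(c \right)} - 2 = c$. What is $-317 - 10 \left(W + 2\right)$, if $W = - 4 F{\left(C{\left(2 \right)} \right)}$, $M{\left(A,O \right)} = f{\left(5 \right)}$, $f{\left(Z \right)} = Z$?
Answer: $- \frac{1051}{3} \approx -350.33$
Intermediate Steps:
$M{\left(A,O \right)} = 5$
$C{\left(c \right)} = 2 + c$
$F{\left(H \right)} = - \frac{1}{3}$ ($F{\left(H \right)} = \frac{\frac{H}{H} + \frac{5}{-3}}{2} = \frac{1 + 5 \left(- \frac{1}{3}\right)}{2} = \frac{1 - \frac{5}{3}}{2} = \frac{1}{2} \left(- \frac{2}{3}\right) = - \frac{1}{3}$)
$W = \frac{4}{3}$ ($W = \left(-4\right) \left(- \frac{1}{3}\right) = \frac{4}{3} \approx 1.3333$)
$-317 - 10 \left(W + 2\right) = -317 - 10 \left(\frac{4}{3} + 2\right) = -317 - \frac{100}{3} = - \frac{1051}{3}$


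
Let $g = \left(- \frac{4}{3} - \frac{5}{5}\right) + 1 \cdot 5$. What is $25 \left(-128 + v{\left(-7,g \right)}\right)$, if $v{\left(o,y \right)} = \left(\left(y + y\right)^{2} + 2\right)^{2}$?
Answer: $\frac{1617700}{81} \approx 19972.0$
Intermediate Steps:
$g = \frac{8}{3}$ ($g = \left(\left(-4\right) \frac{1}{3} - 1\right) + 5 = \left(- \frac{4}{3} - 1\right) + 5 = - \frac{7}{3} + 5 = \frac{8}{3} \approx 2.6667$)
$v{\left(o,y \right)} = \left(2 + 4 y^{2}\right)^{2}$ ($v{\left(o,y \right)} = \left(\left(2 y\right)^{2} + 2\right)^{2} = \left(4 y^{2} + 2\right)^{2} = \left(2 + 4 y^{2}\right)^{2}$)
$25 \left(-128 + v{\left(-7,g \right)}\right) = 25 \left(-128 + 4 \left(1 + 2 \left(\frac{8}{3}\right)^{2}\right)^{2}\right) = 25 \left(-128 + 4 \left(1 + 2 \cdot \frac{64}{9}\right)^{2}\right) = 25 \left(-128 + 4 \left(1 + \frac{128}{9}\right)^{2}\right) = 25 \left(-128 + 4 \left(\frac{137}{9}\right)^{2}\right) = 25 \left(-128 + 4 \cdot \frac{18769}{81}\right) = 25 \left(-128 + \frac{75076}{81}\right) = 25 \cdot \frac{64708}{81} = \frac{1617700}{81}$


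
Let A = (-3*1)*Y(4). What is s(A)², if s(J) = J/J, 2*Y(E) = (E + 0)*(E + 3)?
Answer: 1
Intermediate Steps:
Y(E) = E*(3 + E)/2 (Y(E) = ((E + 0)*(E + 3))/2 = (E*(3 + E))/2 = E*(3 + E)/2)
A = -42 (A = (-3*1)*((½)*4*(3 + 4)) = -3*4*7/2 = -3*14 = -42)
s(J) = 1
s(A)² = 1² = 1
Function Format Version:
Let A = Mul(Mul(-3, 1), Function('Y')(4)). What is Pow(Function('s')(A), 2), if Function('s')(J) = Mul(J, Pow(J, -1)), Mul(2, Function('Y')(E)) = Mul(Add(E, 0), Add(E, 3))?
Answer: 1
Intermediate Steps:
Function('Y')(E) = Mul(Rational(1, 2), E, Add(3, E)) (Function('Y')(E) = Mul(Rational(1, 2), Mul(Add(E, 0), Add(E, 3))) = Mul(Rational(1, 2), Mul(E, Add(3, E))) = Mul(Rational(1, 2), E, Add(3, E)))
A = -42 (A = Mul(Mul(-3, 1), Mul(Rational(1, 2), 4, Add(3, 4))) = Mul(-3, Mul(Rational(1, 2), 4, 7)) = Mul(-3, 14) = -42)
Function('s')(J) = 1
Pow(Function('s')(A), 2) = Pow(1, 2) = 1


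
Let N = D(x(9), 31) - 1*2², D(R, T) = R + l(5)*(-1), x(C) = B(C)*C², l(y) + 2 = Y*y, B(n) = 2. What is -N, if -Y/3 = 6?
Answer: -250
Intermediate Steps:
Y = -18 (Y = -3*6 = -18)
l(y) = -2 - 18*y
x(C) = 2*C²
D(R, T) = 92 + R (D(R, T) = R + (-2 - 18*5)*(-1) = R + (-2 - 90)*(-1) = R - 92*(-1) = R + 92 = 92 + R)
N = 250 (N = (92 + 2*9²) - 1*2² = (92 + 2*81) - 1*4 = (92 + 162) - 4 = 254 - 4 = 250)
-N = -1*250 = -250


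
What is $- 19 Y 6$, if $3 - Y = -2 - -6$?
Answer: $114$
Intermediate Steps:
$Y = -1$ ($Y = 3 - \left(-2 - -6\right) = 3 - \left(-2 + 6\right) = 3 - 4 = -1$)
$- 19 Y 6 = \left(-19\right) \left(-1\right) 6 = 19 \cdot 6 = 114$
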